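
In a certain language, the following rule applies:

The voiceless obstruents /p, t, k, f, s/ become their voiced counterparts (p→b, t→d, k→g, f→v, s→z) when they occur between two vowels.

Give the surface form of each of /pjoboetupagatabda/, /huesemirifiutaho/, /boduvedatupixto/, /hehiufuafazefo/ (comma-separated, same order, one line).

/pjoboetupagatabda/: /t/ is a voiceless obstruent between vowels /e/ and /u/, so it voices to [d]. /p/ is a voiceless obstruent between vowels /u/ and /a/, so it voices to [b]. /t/ is a voiceless obstruent between vowels /a/ and /a/, so it voices to [d]. → [pjoboedubagadabda].
/huesemirifiutaho/: /s/ is a voiceless obstruent between vowels /e/ and /e/, so it voices to [z]. /f/ is a voiceless obstruent between vowels /i/ and /i/, so it voices to [v]. /t/ is a voiceless obstruent between vowels /u/ and /a/, so it voices to [d]. → [huezemiriviudaho].
/boduvedatupixto/: /t/ is a voiceless obstruent between vowels /a/ and /u/, so it voices to [d]. /p/ is a voiceless obstruent between vowels /u/ and /i/, so it voices to [b]. → [boduvedadubixto].
/hehiufuafazefo/: /f/ is a voiceless obstruent between vowels /u/ and /u/, so it voices to [v]. /f/ is a voiceless obstruent between vowels /a/ and /a/, so it voices to [v]. /f/ is a voiceless obstruent between vowels /e/ and /o/, so it voices to [v]. → [hehiuvuavazevo].

pjoboedubagadabda, huezemiriviudaho, boduvedadubixto, hehiuvuavazevo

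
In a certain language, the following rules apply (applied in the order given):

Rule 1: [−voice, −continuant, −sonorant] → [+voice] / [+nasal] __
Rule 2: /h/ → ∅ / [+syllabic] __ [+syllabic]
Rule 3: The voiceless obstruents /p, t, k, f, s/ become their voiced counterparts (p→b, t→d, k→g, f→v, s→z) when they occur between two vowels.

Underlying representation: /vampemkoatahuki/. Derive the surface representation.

Rule 1 (post-nasal voicing): /p/ is a voiceless stop immediately after the nasal /m/, so it voices to [b]. /k/ is a voiceless stop immediately after the nasal /m/, so it voices to [g]. /vampemkoatahuki/ → vambemgoatahuki.
Rule 2 (intervocalic h-deletion): /h/ occurs between vowels /a/ and /u/, so it deletes. /vambemgoatahuki/ → vambemgoatauki.
Rule 3 (intervocalic voicing): /t/ is a voiceless obstruent between vowels /a/ and /a/, so it voices to [d]. /k/ is a voiceless obstruent between vowels /u/ and /i/, so it voices to [g]. /vambemgoatauki/ → vambemgoadaugi.

vambemgoadaugi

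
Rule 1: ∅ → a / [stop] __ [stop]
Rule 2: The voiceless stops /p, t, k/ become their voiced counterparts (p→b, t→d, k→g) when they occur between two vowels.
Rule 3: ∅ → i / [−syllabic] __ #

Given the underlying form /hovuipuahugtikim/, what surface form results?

hovuibuahugadigimi

Rule 1 (stop-cluster a-epenthesis): /g/ and /t/ form a stop–stop cluster, so [a] is inserted between them. /hovuipuahugtikim/ → hovuipuahugatikim.
Rule 2 (intervocalic voicing): /p/ is a voiceless stop between vowels /i/ and /u/, so it voices to [b]. /t/ is a voiceless stop between vowels /a/ and /i/, so it voices to [d]. /k/ is a voiceless stop between vowels /i/ and /i/, so it voices to [g]. /hovuipuahugatikim/ → hovuibuahugadigim.
Rule 3 (final i-epenthesis): the form ends in the consonant /m/, so [i] is inserted word-finally. /hovuibuahugadigim/ → hovuibuahugadigimi.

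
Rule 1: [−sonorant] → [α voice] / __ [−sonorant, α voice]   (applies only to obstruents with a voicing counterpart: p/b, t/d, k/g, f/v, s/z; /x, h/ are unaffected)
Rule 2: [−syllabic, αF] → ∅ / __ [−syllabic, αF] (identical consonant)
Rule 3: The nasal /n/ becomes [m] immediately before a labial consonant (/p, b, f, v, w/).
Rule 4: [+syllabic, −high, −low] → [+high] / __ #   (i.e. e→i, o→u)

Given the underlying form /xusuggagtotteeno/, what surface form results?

Rule 1 (regressive voicing assimilation): /g/ precedes the voiceless obstruent /t/, so it devoices to [k] by assimilation. /xusuggagtotteeno/ → xusuggaktotteeno.
Rule 2 (degemination): /gg/ is a geminate; the first /g/ deletes. /tt/ is a geminate; the first /t/ deletes. /xusuggaktotteeno/ → xusugaktoteeno.
Rule 3 (nasal place assimilation): no segment meets the environment; /xusugaktoteeno/ is unchanged.
Rule 4 (final vowel raising): /o/ is a mid vowel in word-final position, so it raises to [u]. /xusugaktoteeno/ → xusugaktoteenu.

xusugaktoteenu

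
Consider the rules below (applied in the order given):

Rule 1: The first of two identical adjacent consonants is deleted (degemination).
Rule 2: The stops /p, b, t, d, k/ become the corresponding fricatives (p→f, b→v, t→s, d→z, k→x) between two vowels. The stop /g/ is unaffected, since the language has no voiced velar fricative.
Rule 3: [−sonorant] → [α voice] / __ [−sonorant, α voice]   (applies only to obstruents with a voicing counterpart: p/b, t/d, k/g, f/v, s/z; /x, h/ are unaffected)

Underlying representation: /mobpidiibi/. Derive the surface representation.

moppiziivi

Rule 1 (degemination): no segment meets the environment; /mobpidiibi/ is unchanged.
Rule 2 (intervocalic spirantization): /d/ is a stop between vowels /i/ and /i/, so it spirantizes to the fricative [z]. /b/ is a stop between vowels /i/ and /i/, so it spirantizes to the fricative [v]. /mobpidiibi/ → mobpiziivi.
Rule 3 (regressive voicing assimilation): /b/ precedes the voiceless obstruent /p/, so it devoices to [p] by assimilation. /mobpiziivi/ → moppiziivi.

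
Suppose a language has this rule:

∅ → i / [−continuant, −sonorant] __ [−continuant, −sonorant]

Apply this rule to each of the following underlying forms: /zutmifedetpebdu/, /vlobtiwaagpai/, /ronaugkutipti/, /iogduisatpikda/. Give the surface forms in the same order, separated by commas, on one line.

/zutmifedetpebdu/: /t/ and /p/ form a stop–stop cluster, so [i] is inserted between them. /b/ and /d/ form a stop–stop cluster, so [i] is inserted between them. → [zutmifedetipebidu].
/vlobtiwaagpai/: /b/ and /t/ form a stop–stop cluster, so [i] is inserted between them. /g/ and /p/ form a stop–stop cluster, so [i] is inserted between them. → [vlobitiwaagipai].
/ronaugkutipti/: /g/ and /k/ form a stop–stop cluster, so [i] is inserted between them. /p/ and /t/ form a stop–stop cluster, so [i] is inserted between them. → [ronaugikutipiti].
/iogduisatpikda/: /g/ and /d/ form a stop–stop cluster, so [i] is inserted between them. /t/ and /p/ form a stop–stop cluster, so [i] is inserted between them. /k/ and /d/ form a stop–stop cluster, so [i] is inserted between them. → [iogiduisatipikida].

zutmifedetipebidu, vlobitiwaagipai, ronaugikutipiti, iogiduisatipikida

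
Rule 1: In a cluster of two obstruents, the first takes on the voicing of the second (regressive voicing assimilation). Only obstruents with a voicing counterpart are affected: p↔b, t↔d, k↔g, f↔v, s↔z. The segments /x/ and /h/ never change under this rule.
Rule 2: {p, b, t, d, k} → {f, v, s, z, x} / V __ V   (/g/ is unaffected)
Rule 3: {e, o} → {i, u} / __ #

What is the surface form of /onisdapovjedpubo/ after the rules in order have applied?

onizdafovjetpuvu

Rule 1 (regressive voicing assimilation): /s/ precedes the voiced obstruent /d/, so it voices to [z] by assimilation. /d/ precedes the voiceless obstruent /p/, so it devoices to [t] by assimilation. /onisdapovjedpubo/ → onizdapovjetpubo.
Rule 2 (intervocalic spirantization): /p/ is a stop between vowels /a/ and /o/, so it spirantizes to the fricative [f]. /b/ is a stop between vowels /u/ and /o/, so it spirantizes to the fricative [v]. /onizdapovjetpubo/ → onizdafovjetpuvo.
Rule 3 (final vowel raising): /o/ is a mid vowel in word-final position, so it raises to [u]. /onizdafovjetpuvo/ → onizdafovjetpuvu.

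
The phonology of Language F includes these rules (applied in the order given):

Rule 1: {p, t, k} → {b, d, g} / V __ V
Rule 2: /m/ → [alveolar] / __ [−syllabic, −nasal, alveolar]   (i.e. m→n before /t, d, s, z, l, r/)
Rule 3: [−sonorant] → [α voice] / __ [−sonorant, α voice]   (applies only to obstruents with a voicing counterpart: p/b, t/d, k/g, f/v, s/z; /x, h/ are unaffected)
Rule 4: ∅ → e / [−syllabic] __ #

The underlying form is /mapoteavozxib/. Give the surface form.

Rule 1 (intervocalic voicing): /p/ is a voiceless stop between vowels /a/ and /o/, so it voices to [b]. /t/ is a voiceless stop between vowels /o/ and /e/, so it voices to [d]. /mapoteavozxib/ → mabodeavozxib.
Rule 2 (nasal place assimilation): no segment meets the environment; /mabodeavozxib/ is unchanged.
Rule 3 (regressive voicing assimilation): /z/ precedes the voiceless obstruent /x/, so it devoices to [s] by assimilation. /mabodeavozxib/ → mabodeavosxib.
Rule 4 (final e-epenthesis): the form ends in the consonant /b/, so [e] is inserted word-finally. /mabodeavosxib/ → mabodeavosxibe.

mabodeavosxibe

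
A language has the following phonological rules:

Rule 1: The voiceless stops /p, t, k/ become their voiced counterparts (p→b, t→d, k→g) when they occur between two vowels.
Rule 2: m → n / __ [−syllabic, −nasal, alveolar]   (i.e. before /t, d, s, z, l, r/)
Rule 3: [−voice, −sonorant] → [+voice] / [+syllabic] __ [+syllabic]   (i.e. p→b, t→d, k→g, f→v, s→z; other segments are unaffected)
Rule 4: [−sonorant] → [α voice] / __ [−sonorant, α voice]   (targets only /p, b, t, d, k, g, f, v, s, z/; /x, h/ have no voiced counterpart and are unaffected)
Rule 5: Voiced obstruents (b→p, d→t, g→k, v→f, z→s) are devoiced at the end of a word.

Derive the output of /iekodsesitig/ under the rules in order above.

iegotsezidik

Rule 1 (intervocalic voicing): /k/ is a voiceless stop between vowels /e/ and /o/, so it voices to [g]. /t/ is a voiceless stop between vowels /i/ and /i/, so it voices to [d]. /iekodsesitig/ → iegodsesidig.
Rule 2 (nasal place assimilation): no segment meets the environment; /iegodsesidig/ is unchanged.
Rule 3 (intervocalic voicing): /s/ is a voiceless obstruent between vowels /e/ and /i/, so it voices to [z]. /iegodsesidig/ → iegodsezidig.
Rule 4 (regressive voicing assimilation): /d/ precedes the voiceless obstruent /s/, so it devoices to [t] by assimilation. /iegodsezidig/ → iegotsezidig.
Rule 5 (final devoicing): /g/ is a voiced obstruent in word-final position, so it devoices to [k]. /iegotsezidig/ → iegotsezidik.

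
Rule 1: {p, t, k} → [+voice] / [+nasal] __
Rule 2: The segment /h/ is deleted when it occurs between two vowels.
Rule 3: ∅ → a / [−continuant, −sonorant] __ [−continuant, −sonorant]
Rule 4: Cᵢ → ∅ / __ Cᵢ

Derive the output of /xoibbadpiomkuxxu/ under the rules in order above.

Rule 1 (post-nasal voicing): /k/ is a voiceless stop immediately after the nasal /m/, so it voices to [g]. /xoibbadpiomkuxxu/ → xoibbadpiomguxxu.
Rule 2 (intervocalic h-deletion): no segment meets the environment; /xoibbadpiomguxxu/ is unchanged.
Rule 3 (stop-cluster a-epenthesis): /b/ and /b/ form a stop–stop cluster, so [a] is inserted between them. /d/ and /p/ form a stop–stop cluster, so [a] is inserted between them. /xoibbadpiomguxxu/ → xoibabadapiomguxxu.
Rule 4 (degemination): /xx/ is a geminate; the first /x/ deletes. /xoibabadapiomguxxu/ → xoibabadapiomguxu.

xoibabadapiomguxu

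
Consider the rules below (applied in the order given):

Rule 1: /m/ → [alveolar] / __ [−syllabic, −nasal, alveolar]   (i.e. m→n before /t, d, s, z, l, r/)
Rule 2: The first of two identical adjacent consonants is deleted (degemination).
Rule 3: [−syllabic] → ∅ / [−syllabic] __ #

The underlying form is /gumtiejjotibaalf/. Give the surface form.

guntiejotibaal

Rule 1 (nasal place assimilation): /m/ precedes the alveolar consonant /t/, so it assimilates in place to [n]. /gumtiejjotibaalf/ → guntiejjotibaalf.
Rule 2 (degemination): /jj/ is a geminate; the first /j/ deletes. /guntiejjotibaalf/ → guntiejotibaalf.
Rule 3 (final cluster simplification): /f/ is the second consonant of a word-final cluster /lf/, so it deletes. /guntiejotibaalf/ → guntiejotibaal.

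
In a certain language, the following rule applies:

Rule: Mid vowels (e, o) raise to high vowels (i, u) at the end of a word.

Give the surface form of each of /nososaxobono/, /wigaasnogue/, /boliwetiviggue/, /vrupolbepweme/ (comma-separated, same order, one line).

/nososaxobono/: /o/ is a mid vowel in word-final position, so it raises to [u]. → [nososaxobonu].
/wigaasnogue/: /e/ is a mid vowel in word-final position, so it raises to [i]. → [wigaasnogui].
/boliwetiviggue/: /e/ is a mid vowel in word-final position, so it raises to [i]. → [boliwetiviggui].
/vrupolbepweme/: /e/ is a mid vowel in word-final position, so it raises to [i]. → [vrupolbepwemi].

nososaxobonu, wigaasnogui, boliwetiviggui, vrupolbepwemi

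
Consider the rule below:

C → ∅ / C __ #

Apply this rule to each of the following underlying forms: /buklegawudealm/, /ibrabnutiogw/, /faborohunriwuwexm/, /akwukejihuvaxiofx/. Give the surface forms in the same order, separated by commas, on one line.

/buklegawudealm/: /m/ is the second consonant of a word-final cluster /lm/, so it deletes. → [buklegawudeal].
/ibrabnutiogw/: /w/ is the second consonant of a word-final cluster /gw/, so it deletes. → [ibrabnutiog].
/faborohunriwuwexm/: /m/ is the second consonant of a word-final cluster /xm/, so it deletes. → [faborohunriwuwex].
/akwukejihuvaxiofx/: /x/ is the second consonant of a word-final cluster /fx/, so it deletes. → [akwukejihuvaxiof].

buklegawudeal, ibrabnutiog, faborohunriwuwex, akwukejihuvaxiof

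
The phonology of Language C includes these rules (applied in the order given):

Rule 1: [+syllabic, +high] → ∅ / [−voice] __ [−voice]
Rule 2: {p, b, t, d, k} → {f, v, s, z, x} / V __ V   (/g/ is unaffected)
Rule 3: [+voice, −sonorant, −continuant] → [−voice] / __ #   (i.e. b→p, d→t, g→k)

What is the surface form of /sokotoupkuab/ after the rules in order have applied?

soxosoupkuap

Rule 1 (high vowel syncope): no segment meets the environment; /sokotoupkuab/ is unchanged.
Rule 2 (intervocalic spirantization): /k/ is a stop between vowels /o/ and /o/, so it spirantizes to the fricative [x]. /t/ is a stop between vowels /o/ and /o/, so it spirantizes to the fricative [s]. /sokotoupkuab/ → soxosoupkuab.
Rule 3 (final devoicing): /b/ is a voiced stop in word-final position, so it devoices to [p]. /soxosoupkuab/ → soxosoupkuap.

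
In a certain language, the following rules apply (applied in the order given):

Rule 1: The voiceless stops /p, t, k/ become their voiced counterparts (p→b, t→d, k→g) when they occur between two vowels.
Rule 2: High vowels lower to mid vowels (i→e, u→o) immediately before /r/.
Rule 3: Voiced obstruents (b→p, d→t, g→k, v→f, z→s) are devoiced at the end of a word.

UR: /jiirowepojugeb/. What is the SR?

jierowebojugep

Rule 1 (intervocalic voicing): /p/ is a voiceless stop between vowels /e/ and /o/, so it voices to [b]. /jiirowepojugeb/ → jiirowebojugeb.
Rule 2 (pre-rhotic lowering): /i/ is a high vowel immediately before /r/, so it lowers to [e]. /jiirowebojugeb/ → jierowebojugeb.
Rule 3 (final devoicing): /b/ is a voiced obstruent in word-final position, so it devoices to [p]. /jierowebojugeb/ → jierowebojugep.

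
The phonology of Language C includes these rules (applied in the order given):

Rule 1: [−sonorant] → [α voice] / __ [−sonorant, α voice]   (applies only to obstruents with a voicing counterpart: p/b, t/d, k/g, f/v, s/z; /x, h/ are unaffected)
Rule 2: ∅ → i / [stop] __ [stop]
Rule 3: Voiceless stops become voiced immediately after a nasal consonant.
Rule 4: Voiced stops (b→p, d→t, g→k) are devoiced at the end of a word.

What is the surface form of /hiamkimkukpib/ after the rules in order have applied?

Rule 1 (regressive voicing assimilation): no segment meets the environment; /hiamkimkukpib/ is unchanged.
Rule 2 (stop-cluster i-epenthesis): /k/ and /p/ form a stop–stop cluster, so [i] is inserted between them. /hiamkimkukpib/ → hiamkimkukipib.
Rule 3 (post-nasal voicing): /k/ is a voiceless stop immediately after the nasal /m/, so it voices to [g]. /k/ is a voiceless stop immediately after the nasal /m/, so it voices to [g]. /hiamkimkukipib/ → hiamgimgukipib.
Rule 4 (final devoicing): /b/ is a voiced stop in word-final position, so it devoices to [p]. /hiamgimgukipib/ → hiamgimgukipip.

hiamgimgukipip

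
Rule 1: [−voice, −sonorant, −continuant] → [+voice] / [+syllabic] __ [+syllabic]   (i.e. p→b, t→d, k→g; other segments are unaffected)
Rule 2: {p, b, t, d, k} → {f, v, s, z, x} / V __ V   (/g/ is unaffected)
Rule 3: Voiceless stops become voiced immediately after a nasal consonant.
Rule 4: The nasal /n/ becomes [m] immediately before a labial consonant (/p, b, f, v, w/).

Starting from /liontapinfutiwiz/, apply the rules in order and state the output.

Rule 1 (intervocalic voicing): /p/ is a voiceless stop between vowels /a/ and /i/, so it voices to [b]. /t/ is a voiceless stop between vowels /u/ and /i/, so it voices to [d]. /liontapinfutiwiz/ → liontabinfudiwiz.
Rule 2 (intervocalic spirantization): /b/ is a stop between vowels /a/ and /i/, so it spirantizes to the fricative [v]. /d/ is a stop between vowels /u/ and /i/, so it spirantizes to the fricative [z]. /liontabinfudiwiz/ → liontavinfuziwiz.
Rule 3 (post-nasal voicing): /t/ is a voiceless stop immediately after the nasal /n/, so it voices to [d]. /liontavinfuziwiz/ → liondavinfuziwiz.
Rule 4 (nasal place assimilation): /n/ precedes the labial consonant /f/, so it assimilates in place to [m]. /liondavinfuziwiz/ → liondavimfuziwiz.

liondavimfuziwiz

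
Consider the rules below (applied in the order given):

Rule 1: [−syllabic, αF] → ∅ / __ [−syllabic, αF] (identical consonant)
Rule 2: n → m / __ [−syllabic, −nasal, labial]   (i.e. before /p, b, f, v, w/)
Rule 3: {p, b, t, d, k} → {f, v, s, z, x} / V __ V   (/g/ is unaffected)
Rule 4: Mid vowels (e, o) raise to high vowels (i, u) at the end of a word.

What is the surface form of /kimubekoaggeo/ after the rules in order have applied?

kimuvexoageu

Rule 1 (degemination): /gg/ is a geminate; the first /g/ deletes. /kimubekoaggeo/ → kimubekoageo.
Rule 2 (nasal place assimilation): no segment meets the environment; /kimubekoageo/ is unchanged.
Rule 3 (intervocalic spirantization): /b/ is a stop between vowels /u/ and /e/, so it spirantizes to the fricative [v]. /k/ is a stop between vowels /e/ and /o/, so it spirantizes to the fricative [x]. /kimubekoageo/ → kimuvexoageo.
Rule 4 (final vowel raising): /o/ is a mid vowel in word-final position, so it raises to [u]. /kimuvexoageo/ → kimuvexoageu.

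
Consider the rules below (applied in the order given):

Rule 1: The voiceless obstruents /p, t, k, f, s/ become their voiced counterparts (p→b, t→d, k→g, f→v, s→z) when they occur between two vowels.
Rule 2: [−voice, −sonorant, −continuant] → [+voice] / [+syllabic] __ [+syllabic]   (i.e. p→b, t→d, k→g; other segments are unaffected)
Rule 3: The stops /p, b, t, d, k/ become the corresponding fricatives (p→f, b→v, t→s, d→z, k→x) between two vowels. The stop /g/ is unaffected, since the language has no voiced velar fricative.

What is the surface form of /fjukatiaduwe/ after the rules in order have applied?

Rule 1 (intervocalic voicing): /k/ is a voiceless obstruent between vowels /u/ and /a/, so it voices to [g]. /t/ is a voiceless obstruent between vowels /a/ and /i/, so it voices to [d]. /fjukatiaduwe/ → fjugadiaduwe.
Rule 2 (intervocalic voicing): no segment meets the environment; /fjugadiaduwe/ is unchanged.
Rule 3 (intervocalic spirantization): /d/ is a stop between vowels /a/ and /i/, so it spirantizes to the fricative [z]. /d/ is a stop between vowels /a/ and /u/, so it spirantizes to the fricative [z]. /fjugadiaduwe/ → fjugaziazuwe.

fjugaziazuwe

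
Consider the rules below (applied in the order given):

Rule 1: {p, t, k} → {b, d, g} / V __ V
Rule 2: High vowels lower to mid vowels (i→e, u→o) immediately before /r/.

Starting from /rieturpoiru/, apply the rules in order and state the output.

riedorpoeru

Rule 1 (intervocalic voicing): /t/ is a voiceless stop between vowels /e/ and /u/, so it voices to [d]. /rieturpoiru/ → riedurpoiru.
Rule 2 (pre-rhotic lowering): /u/ is a high vowel immediately before /r/, so it lowers to [o]. /i/ is a high vowel immediately before /r/, so it lowers to [e]. /riedurpoiru/ → riedorpoeru.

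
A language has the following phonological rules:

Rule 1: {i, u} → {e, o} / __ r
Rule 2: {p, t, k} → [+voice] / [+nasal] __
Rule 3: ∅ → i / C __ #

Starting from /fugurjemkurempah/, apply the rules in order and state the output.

Rule 1 (pre-rhotic lowering): /u/ is a high vowel immediately before /r/, so it lowers to [o]. /u/ is a high vowel immediately before /r/, so it lowers to [o]. /fugurjemkurempah/ → fugorjemkorempah.
Rule 2 (post-nasal voicing): /k/ is a voiceless stop immediately after the nasal /m/, so it voices to [g]. /p/ is a voiceless stop immediately after the nasal /m/, so it voices to [b]. /fugorjemkorempah/ → fugorjemgorembah.
Rule 3 (final i-epenthesis): the form ends in the consonant /h/, so [i] is inserted word-finally. /fugorjemgorembah/ → fugorjemgorembahi.

fugorjemgorembahi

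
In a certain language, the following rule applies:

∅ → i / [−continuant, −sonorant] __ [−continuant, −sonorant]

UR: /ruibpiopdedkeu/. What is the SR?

/b/ and /p/ form a stop–stop cluster, so [i] is inserted between them.
/p/ and /d/ form a stop–stop cluster, so [i] is inserted between them.
/d/ and /k/ form a stop–stop cluster, so [i] is inserted between them.
Surface form: [ruibipiopidedikeu].

ruibipiopidedikeu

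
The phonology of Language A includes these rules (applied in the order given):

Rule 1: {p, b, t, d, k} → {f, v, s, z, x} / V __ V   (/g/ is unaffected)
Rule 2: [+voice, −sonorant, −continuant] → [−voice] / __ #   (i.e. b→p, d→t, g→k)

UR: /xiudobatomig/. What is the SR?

Rule 1 (intervocalic spirantization): /d/ is a stop between vowels /u/ and /o/, so it spirantizes to the fricative [z]. /b/ is a stop between vowels /o/ and /a/, so it spirantizes to the fricative [v]. /t/ is a stop between vowels /a/ and /o/, so it spirantizes to the fricative [s]. /xiudobatomig/ → xiuzovasomig.
Rule 2 (final devoicing): /g/ is a voiced stop in word-final position, so it devoices to [k]. /xiuzovasomig/ → xiuzovasomik.

xiuzovasomik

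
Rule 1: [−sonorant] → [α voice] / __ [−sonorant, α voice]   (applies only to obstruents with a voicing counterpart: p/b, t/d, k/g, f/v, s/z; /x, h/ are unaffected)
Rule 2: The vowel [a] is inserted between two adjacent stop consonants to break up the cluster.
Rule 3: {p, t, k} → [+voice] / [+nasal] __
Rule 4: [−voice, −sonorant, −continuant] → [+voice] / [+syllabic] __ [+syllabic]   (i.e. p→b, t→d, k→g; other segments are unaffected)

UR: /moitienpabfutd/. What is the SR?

moidienbapfudad

Rule 1 (regressive voicing assimilation): /b/ precedes the voiceless obstruent /f/, so it devoices to [p] by assimilation. /t/ precedes the voiced obstruent /d/, so it voices to [d] by assimilation. /moitienpabfutd/ → moitienpapfudd.
Rule 2 (stop-cluster a-epenthesis): /d/ and /d/ form a stop–stop cluster, so [a] is inserted between them. /moitienpapfudd/ → moitienpapfudad.
Rule 3 (post-nasal voicing): /p/ is a voiceless stop immediately after the nasal /n/, so it voices to [b]. /moitienpapfudad/ → moitienbapfudad.
Rule 4 (intervocalic voicing): /t/ is a voiceless stop between vowels /i/ and /i/, so it voices to [d]. /moitienbapfudad/ → moidienbapfudad.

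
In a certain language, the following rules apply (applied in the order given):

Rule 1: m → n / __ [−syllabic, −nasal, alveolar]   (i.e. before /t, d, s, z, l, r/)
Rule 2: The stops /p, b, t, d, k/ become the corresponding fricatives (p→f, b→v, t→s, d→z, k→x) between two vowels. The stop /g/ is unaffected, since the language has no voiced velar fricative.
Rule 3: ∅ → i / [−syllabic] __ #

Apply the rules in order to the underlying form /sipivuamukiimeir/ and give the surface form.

Rule 1 (nasal place assimilation): no segment meets the environment; /sipivuamukiimeir/ is unchanged.
Rule 2 (intervocalic spirantization): /p/ is a stop between vowels /i/ and /i/, so it spirantizes to the fricative [f]. /k/ is a stop between vowels /u/ and /i/, so it spirantizes to the fricative [x]. /sipivuamukiimeir/ → sifivuamuxiimeir.
Rule 3 (final i-epenthesis): the form ends in the consonant /r/, so [i] is inserted word-finally. /sifivuamuxiimeir/ → sifivuamuxiimeiri.

sifivuamuxiimeiri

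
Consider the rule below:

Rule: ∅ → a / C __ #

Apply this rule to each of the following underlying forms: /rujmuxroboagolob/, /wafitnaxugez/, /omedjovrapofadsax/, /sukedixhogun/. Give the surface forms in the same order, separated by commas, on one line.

/rujmuxroboagolob/: the form ends in the consonant /b/, so [a] is inserted word-finally. → [rujmuxroboagoloba].
/wafitnaxugez/: the form ends in the consonant /z/, so [a] is inserted word-finally. → [wafitnaxugeza].
/omedjovrapofadsax/: the form ends in the consonant /x/, so [a] is inserted word-finally. → [omedjovrapofadsaxa].
/sukedixhogun/: the form ends in the consonant /n/, so [a] is inserted word-finally. → [sukedixhoguna].

rujmuxroboagoloba, wafitnaxugeza, omedjovrapofadsaxa, sukedixhoguna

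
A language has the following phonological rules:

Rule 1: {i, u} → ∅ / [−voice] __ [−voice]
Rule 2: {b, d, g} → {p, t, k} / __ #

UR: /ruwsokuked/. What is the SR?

Rule 1 (high vowel syncope): /u/ is a high vowel flanked by voiceless consonants /k/ and /k/, so it deletes. /ruwsokuked/ → ruwsokked.
Rule 2 (final devoicing): /d/ is a voiced stop in word-final position, so it devoices to [t]. /ruwsokked/ → ruwsokket.

ruwsokket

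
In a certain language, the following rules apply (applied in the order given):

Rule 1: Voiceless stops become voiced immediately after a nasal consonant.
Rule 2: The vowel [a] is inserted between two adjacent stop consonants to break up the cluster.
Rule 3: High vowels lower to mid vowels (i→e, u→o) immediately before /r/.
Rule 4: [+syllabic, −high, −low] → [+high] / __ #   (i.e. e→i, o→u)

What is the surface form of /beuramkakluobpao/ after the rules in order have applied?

Rule 1 (post-nasal voicing): /k/ is a voiceless stop immediately after the nasal /m/, so it voices to [g]. /beuramkakluobpao/ → beuramgakluobpao.
Rule 2 (stop-cluster a-epenthesis): /b/ and /p/ form a stop–stop cluster, so [a] is inserted between them. /beuramgakluobpao/ → beuramgakluobapao.
Rule 3 (pre-rhotic lowering): /u/ is a high vowel immediately before /r/, so it lowers to [o]. /beuramgakluobapao/ → beoramgakluobapao.
Rule 4 (final vowel raising): /o/ is a mid vowel in word-final position, so it raises to [u]. /beoramgakluobapao/ → beoramgakluobapau.

beoramgakluobapau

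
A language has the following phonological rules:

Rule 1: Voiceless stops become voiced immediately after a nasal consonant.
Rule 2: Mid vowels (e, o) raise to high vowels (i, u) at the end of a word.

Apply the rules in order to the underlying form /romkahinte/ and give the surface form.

romgahindi

Rule 1 (post-nasal voicing): /k/ is a voiceless stop immediately after the nasal /m/, so it voices to [g]. /t/ is a voiceless stop immediately after the nasal /n/, so it voices to [d]. /romkahinte/ → romgahinde.
Rule 2 (final vowel raising): /e/ is a mid vowel in word-final position, so it raises to [i]. /romgahinde/ → romgahindi.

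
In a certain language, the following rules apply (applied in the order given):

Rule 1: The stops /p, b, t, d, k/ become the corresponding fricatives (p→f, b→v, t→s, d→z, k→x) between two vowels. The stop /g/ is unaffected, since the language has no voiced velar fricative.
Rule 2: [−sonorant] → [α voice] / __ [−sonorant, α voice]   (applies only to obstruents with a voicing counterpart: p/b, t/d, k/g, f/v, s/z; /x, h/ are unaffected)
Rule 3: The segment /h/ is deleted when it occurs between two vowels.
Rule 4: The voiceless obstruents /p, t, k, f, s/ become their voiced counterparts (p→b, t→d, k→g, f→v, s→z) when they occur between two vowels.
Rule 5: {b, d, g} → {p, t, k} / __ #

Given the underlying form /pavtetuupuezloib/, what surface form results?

Rule 1 (intervocalic spirantization): /t/ is a stop between vowels /e/ and /u/, so it spirantizes to the fricative [s]. /p/ is a stop between vowels /u/ and /u/, so it spirantizes to the fricative [f]. /pavtetuupuezloib/ → pavtesuufuezloib.
Rule 2 (regressive voicing assimilation): /v/ precedes the voiceless obstruent /t/, so it devoices to [f] by assimilation. /pavtesuufuezloib/ → paftesuufuezloib.
Rule 3 (intervocalic h-deletion): no segment meets the environment; /paftesuufuezloib/ is unchanged.
Rule 4 (intervocalic voicing): /s/ is a voiceless obstruent between vowels /e/ and /u/, so it voices to [z]. /f/ is a voiceless obstruent between vowels /u/ and /u/, so it voices to [v]. /paftesuufuezloib/ → paftezuuvuezloib.
Rule 5 (final devoicing): /b/ is a voiced stop in word-final position, so it devoices to [p]. /paftezuuvuezloib/ → paftezuuvuezloip.

paftezuuvuezloip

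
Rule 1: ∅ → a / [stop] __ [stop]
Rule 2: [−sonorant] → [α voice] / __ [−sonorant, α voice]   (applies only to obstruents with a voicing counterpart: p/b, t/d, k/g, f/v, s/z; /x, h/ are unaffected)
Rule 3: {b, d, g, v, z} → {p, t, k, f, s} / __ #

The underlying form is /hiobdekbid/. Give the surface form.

Rule 1 (stop-cluster a-epenthesis): /b/ and /d/ form a stop–stop cluster, so [a] is inserted between them. /k/ and /b/ form a stop–stop cluster, so [a] is inserted between them. /hiobdekbid/ → hiobadekabid.
Rule 2 (regressive voicing assimilation): no segment meets the environment; /hiobadekabid/ is unchanged.
Rule 3 (final devoicing): /d/ is a voiced obstruent in word-final position, so it devoices to [t]. /hiobadekabid/ → hiobadekabit.

hiobadekabit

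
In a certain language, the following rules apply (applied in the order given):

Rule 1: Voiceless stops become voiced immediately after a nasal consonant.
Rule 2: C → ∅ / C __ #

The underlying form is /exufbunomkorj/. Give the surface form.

Rule 1 (post-nasal voicing): /k/ is a voiceless stop immediately after the nasal /m/, so it voices to [g]. /exufbunomkorj/ → exufbunomgorj.
Rule 2 (final cluster simplification): /j/ is the second consonant of a word-final cluster /rj/, so it deletes. /exufbunomgorj/ → exufbunomgor.

exufbunomgor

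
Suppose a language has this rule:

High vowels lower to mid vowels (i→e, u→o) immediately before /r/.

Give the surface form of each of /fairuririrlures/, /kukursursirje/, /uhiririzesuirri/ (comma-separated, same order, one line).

/fairuririrlures/: /i/ is a high vowel immediately before /r/, so it lowers to [e]. /u/ is a high vowel immediately before /r/, so it lowers to [o]. /i/ is a high vowel immediately before /r/, so it lowers to [e]. /i/ is a high vowel immediately before /r/, so it lowers to [e]. /u/ is a high vowel immediately before /r/, so it lowers to [o]. → [faerorererlores].
/kukursursirje/: /u/ is a high vowel immediately before /r/, so it lowers to [o]. /u/ is a high vowel immediately before /r/, so it lowers to [o]. /i/ is a high vowel immediately before /r/, so it lowers to [e]. → [kukorsorserje].
/uhiririzesuirri/: /i/ is a high vowel immediately before /r/, so it lowers to [e]. /i/ is a high vowel immediately before /r/, so it lowers to [e]. /i/ is a high vowel immediately before /r/, so it lowers to [e]. → [uhererizesuerri].

faerorererlores, kukorsorserje, uhererizesuerri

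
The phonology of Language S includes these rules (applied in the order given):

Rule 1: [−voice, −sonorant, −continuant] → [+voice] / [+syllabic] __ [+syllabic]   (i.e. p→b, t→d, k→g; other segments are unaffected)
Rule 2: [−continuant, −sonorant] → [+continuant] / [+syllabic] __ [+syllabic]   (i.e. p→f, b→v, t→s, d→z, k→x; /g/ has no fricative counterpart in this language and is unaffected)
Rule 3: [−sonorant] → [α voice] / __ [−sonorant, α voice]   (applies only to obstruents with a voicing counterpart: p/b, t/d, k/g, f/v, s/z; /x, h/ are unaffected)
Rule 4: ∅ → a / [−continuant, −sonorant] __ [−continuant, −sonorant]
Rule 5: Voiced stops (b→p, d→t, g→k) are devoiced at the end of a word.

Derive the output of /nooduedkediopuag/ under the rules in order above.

Rule 1 (intervocalic voicing): /p/ is a voiceless stop between vowels /o/ and /u/, so it voices to [b]. /nooduedkediopuag/ → nooduedkediobuag.
Rule 2 (intervocalic spirantization): /d/ is a stop between vowels /o/ and /u/, so it spirantizes to the fricative [z]. /d/ is a stop between vowels /e/ and /i/, so it spirantizes to the fricative [z]. /b/ is a stop between vowels /o/ and /u/, so it spirantizes to the fricative [v]. /nooduedkediobuag/ → noozuedkeziovuag.
Rule 3 (regressive voicing assimilation): /d/ precedes the voiceless obstruent /k/, so it devoices to [t] by assimilation. /noozuedkeziovuag/ → noozuetkeziovuag.
Rule 4 (stop-cluster a-epenthesis): /t/ and /k/ form a stop–stop cluster, so [a] is inserted between them. /noozuetkeziovuag/ → noozuetakeziovuag.
Rule 5 (final devoicing): /g/ is a voiced stop in word-final position, so it devoices to [k]. /noozuetakeziovuag/ → noozuetakeziovuak.

noozuetakeziovuak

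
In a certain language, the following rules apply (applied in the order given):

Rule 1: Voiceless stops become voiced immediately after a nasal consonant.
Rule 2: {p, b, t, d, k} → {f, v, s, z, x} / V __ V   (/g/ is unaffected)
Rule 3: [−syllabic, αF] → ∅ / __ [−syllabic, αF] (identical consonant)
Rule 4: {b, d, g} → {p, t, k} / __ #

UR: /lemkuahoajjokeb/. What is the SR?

lemguahoajoxep

Rule 1 (post-nasal voicing): /k/ is a voiceless stop immediately after the nasal /m/, so it voices to [g]. /lemkuahoajjokeb/ → lemguahoajjokeb.
Rule 2 (intervocalic spirantization): /k/ is a stop between vowels /o/ and /e/, so it spirantizes to the fricative [x]. /lemguahoajjokeb/ → lemguahoajjoxeb.
Rule 3 (degemination): /jj/ is a geminate; the first /j/ deletes. /lemguahoajjoxeb/ → lemguahoajoxeb.
Rule 4 (final devoicing): /b/ is a voiced stop in word-final position, so it devoices to [p]. /lemguahoajoxeb/ → lemguahoajoxep.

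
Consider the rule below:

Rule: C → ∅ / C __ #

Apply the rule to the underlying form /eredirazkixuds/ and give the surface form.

/s/ is the second consonant of a word-final cluster /ds/, so it deletes.
The other instances of /r/, /d/, /z/, /k/, /x/ do not occur in the required environment and remain unchanged.
Surface form: [eredirazkixud].

eredirazkixud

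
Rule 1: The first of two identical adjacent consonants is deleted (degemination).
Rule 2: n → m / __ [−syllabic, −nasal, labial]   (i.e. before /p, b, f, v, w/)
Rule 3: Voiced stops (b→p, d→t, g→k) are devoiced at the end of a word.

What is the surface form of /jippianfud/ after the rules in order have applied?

jipiamfut

Rule 1 (degemination): /pp/ is a geminate; the first /p/ deletes. /jippianfud/ → jipianfud.
Rule 2 (nasal place assimilation): /n/ precedes the labial consonant /f/, so it assimilates in place to [m]. /jipianfud/ → jipiamfud.
Rule 3 (final devoicing): /d/ is a voiced stop in word-final position, so it devoices to [t]. /jipiamfud/ → jipiamfut.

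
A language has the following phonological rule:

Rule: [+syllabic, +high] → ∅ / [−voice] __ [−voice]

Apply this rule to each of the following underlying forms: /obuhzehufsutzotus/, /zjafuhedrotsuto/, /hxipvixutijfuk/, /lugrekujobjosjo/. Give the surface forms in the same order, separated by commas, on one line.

/obuhzehufsutzotus/: /u/ is a high vowel flanked by voiceless consonants /h/ and /f/, so it deletes. /u/ is a high vowel flanked by voiceless consonants /s/ and /t/, so it deletes. /u/ is a high vowel flanked by voiceless consonants /t/ and /s/, so it deletes. → [obuhzehfstzots].
/zjafuhedrotsuto/: /u/ is a high vowel flanked by voiceless consonants /f/ and /h/, so it deletes. /u/ is a high vowel flanked by voiceless consonants /s/ and /t/, so it deletes. → [zjafhedrotsto].
/hxipvixutijfuk/: /i/ is a high vowel flanked by voiceless consonants /x/ and /p/, so it deletes. /u/ is a high vowel flanked by voiceless consonants /x/ and /t/, so it deletes. /u/ is a high vowel flanked by voiceless consonants /f/ and /k/, so it deletes. → [hxpvixtijfk].
/lugrekujobjosjo/: the rule's environment is not met; surfaces unchanged as [lugrekujobjosjo].

obuhzehfstzots, zjafhedrotsto, hxpvixtijfk, lugrekujobjosjo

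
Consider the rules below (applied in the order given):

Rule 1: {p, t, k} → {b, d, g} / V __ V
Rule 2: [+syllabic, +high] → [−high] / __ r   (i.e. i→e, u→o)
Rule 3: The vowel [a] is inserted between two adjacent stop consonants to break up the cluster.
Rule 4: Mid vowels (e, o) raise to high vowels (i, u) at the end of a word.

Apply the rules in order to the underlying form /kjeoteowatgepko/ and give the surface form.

Rule 1 (intervocalic voicing): /t/ is a voiceless stop between vowels /o/ and /e/, so it voices to [d]. /kjeoteowatgepko/ → kjeodeowatgepko.
Rule 2 (pre-rhotic lowering): no segment meets the environment; /kjeodeowatgepko/ is unchanged.
Rule 3 (stop-cluster a-epenthesis): /t/ and /g/ form a stop–stop cluster, so [a] is inserted between them. /p/ and /k/ form a stop–stop cluster, so [a] is inserted between them. /kjeodeowatgepko/ → kjeodeowatagepako.
Rule 4 (final vowel raising): /o/ is a mid vowel in word-final position, so it raises to [u]. /kjeodeowatagepako/ → kjeodeowatagepaku.

kjeodeowatagepaku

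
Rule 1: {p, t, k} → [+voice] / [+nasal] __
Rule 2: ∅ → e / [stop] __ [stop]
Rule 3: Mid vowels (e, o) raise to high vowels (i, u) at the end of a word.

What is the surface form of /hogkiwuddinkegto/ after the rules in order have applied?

Rule 1 (post-nasal voicing): /k/ is a voiceless stop immediately after the nasal /n/, so it voices to [g]. /hogkiwuddinkegto/ → hogkiwuddingegto.
Rule 2 (stop-cluster e-epenthesis): /g/ and /k/ form a stop–stop cluster, so [e] is inserted between them. /d/ and /d/ form a stop–stop cluster, so [e] is inserted between them. /g/ and /t/ form a stop–stop cluster, so [e] is inserted between them. /hogkiwuddingegto/ → hogekiwudedingegeto.
Rule 3 (final vowel raising): /o/ is a mid vowel in word-final position, so it raises to [u]. /hogekiwudedingegeto/ → hogekiwudedingegetu.

hogekiwudedingegetu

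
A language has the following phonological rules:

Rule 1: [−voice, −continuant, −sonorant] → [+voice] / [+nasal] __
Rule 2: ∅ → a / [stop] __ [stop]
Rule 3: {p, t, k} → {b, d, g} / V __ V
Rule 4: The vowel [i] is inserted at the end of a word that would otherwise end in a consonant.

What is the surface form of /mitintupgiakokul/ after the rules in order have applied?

midindubagiagoguli

Rule 1 (post-nasal voicing): /t/ is a voiceless stop immediately after the nasal /n/, so it voices to [d]. /mitintupgiakokul/ → mitindupgiakokul.
Rule 2 (stop-cluster a-epenthesis): /p/ and /g/ form a stop–stop cluster, so [a] is inserted between them. /mitindupgiakokul/ → mitindupagiakokul.
Rule 3 (intervocalic voicing): /t/ is a voiceless stop between vowels /i/ and /i/, so it voices to [d]. /p/ is a voiceless stop between vowels /u/ and /a/, so it voices to [b]. /k/ is a voiceless stop between vowels /a/ and /o/, so it voices to [g]. /k/ is a voiceless stop between vowels /o/ and /u/, so it voices to [g]. /mitindupagiakokul/ → midindubagiagogul.
Rule 4 (final i-epenthesis): the form ends in the consonant /l/, so [i] is inserted word-finally. /midindubagiagogul/ → midindubagiagoguli.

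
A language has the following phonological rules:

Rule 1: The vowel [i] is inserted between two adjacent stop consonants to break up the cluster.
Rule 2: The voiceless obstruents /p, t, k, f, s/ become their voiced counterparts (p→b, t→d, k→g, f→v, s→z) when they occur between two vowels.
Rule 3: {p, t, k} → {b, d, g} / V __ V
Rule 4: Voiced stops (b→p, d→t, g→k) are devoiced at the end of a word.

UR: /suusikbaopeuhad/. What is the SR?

Rule 1 (stop-cluster i-epenthesis): /k/ and /b/ form a stop–stop cluster, so [i] is inserted between them. /suusikbaopeuhad/ → suusikibaopeuhad.
Rule 2 (intervocalic voicing): /s/ is a voiceless obstruent between vowels /u/ and /i/, so it voices to [z]. /k/ is a voiceless obstruent between vowels /i/ and /i/, so it voices to [g]. /p/ is a voiceless obstruent between vowels /o/ and /e/, so it voices to [b]. /suusikibaopeuhad/ → suuzigibaobeuhad.
Rule 3 (intervocalic voicing): no segment meets the environment; /suuzigibaobeuhad/ is unchanged.
Rule 4 (final devoicing): /d/ is a voiced stop in word-final position, so it devoices to [t]. /suuzigibaobeuhad/ → suuzigibaobeuhat.

suuzigibaobeuhat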